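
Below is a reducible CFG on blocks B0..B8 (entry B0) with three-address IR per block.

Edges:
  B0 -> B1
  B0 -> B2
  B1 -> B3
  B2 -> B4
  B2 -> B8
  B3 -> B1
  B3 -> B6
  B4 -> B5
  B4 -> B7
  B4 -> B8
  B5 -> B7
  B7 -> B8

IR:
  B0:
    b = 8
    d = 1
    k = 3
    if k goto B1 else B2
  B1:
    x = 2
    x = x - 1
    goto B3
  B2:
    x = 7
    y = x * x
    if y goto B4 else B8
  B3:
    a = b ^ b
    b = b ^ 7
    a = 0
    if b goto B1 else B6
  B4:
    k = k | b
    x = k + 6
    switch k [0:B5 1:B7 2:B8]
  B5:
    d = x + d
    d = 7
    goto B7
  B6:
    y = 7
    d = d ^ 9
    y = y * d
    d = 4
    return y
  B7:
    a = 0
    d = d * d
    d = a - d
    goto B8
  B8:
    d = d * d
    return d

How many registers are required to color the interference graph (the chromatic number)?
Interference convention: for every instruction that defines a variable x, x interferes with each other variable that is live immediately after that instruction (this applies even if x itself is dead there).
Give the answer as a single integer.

def/use:
  B0 def {b,d,k} use ∅
  B1 def {x} use ∅
  B2 def {x,y} use ∅
  B3 def {a,b} use {b}
  B4 def {k,x} use {b,k}
  B5 def {d} use {d,x}
  B6 def {d,y} use {d}
  B7 def {a,d} use {d}
  B8 def {d} use {d}

Live sets:
  live B0: ∅→{b,d,k}
  live B1: {b,d}→{b,d}
  live B2: {b,d,k}→{b,d,k}
  live B3: {b,d}→{b,d}
  live B4: {b,d,k}→{d,x}
  live B5: {d,x}→{d}
  live B6: {d}→∅
  live B7: {d}→{d}
  live B8: {d}→∅

Conflict graph:
  a — {b,d}
  b — {a,d,k,x,y}
  d — {a,b,k,x,y}
  k — {b,d,x,y}
  x — {b,d,k}
  y — {b,d,k}

Colouring:
  {b,d,k,x} pairwise interfere (4-clique) ⇒ χ ≥ 4
  assign a→r2 b→r0 d→r1 k→r2 x→r3 y→r3 — no edge inside a register ⇒ χ ≤ 4
  χ = 4

Answer: 4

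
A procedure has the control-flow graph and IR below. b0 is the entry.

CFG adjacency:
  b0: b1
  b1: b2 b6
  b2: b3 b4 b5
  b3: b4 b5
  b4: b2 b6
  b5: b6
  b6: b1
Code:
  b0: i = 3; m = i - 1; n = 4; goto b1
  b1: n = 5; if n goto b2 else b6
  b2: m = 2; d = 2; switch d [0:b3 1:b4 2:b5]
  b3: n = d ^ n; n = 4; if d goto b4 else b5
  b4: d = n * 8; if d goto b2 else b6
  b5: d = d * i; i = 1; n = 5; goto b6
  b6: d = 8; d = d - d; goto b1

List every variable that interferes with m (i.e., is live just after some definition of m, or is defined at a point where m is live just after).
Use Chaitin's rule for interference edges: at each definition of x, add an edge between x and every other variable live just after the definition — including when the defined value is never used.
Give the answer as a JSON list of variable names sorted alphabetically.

def/use:
  b0: {i,m,n} / ∅
  b1: {n} / ∅
  b2: {d,m} / ∅
  b3: {n} / {d,n}
  b4: {d} / {n}
  b5: {d,i,n} / {d,i}
  b6: {d} / ∅

Backward fixpoint:
  b0: in=∅ out={i}
  b1: in={i} out={i,n}
  b2: in={i,n} out={d,i,n}
  b3: in={d,i,n} out={d,i,n}
  b4: in={i,n} out={i,n}
  b5: in={d,i} out={i}
  b6: in={i} out={i}

Interfere edges:
  d: {i,n}
  i: {d,m,n}
  m: {i,n}
  n: {d,i,m}

N(m) = ["i", "n"]

Answer: ["i", "n"]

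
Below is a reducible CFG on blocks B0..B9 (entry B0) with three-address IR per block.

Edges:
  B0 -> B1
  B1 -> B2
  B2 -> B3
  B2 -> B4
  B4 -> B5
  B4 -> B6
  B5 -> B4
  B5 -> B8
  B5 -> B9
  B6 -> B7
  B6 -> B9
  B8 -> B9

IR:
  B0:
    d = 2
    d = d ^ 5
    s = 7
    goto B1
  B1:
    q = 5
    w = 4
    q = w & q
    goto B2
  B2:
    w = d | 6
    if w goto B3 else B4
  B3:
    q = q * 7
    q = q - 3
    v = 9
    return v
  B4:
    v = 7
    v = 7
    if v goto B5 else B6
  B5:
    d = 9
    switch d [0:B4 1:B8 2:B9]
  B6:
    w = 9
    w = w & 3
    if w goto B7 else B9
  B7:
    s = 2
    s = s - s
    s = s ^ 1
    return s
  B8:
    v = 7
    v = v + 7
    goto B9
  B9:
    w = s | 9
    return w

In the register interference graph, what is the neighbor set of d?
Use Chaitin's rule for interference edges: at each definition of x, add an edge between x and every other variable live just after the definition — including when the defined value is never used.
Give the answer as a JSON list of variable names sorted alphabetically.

Block summaries:
  B0: def={d,s} ue=∅
  B1: def={q,w} ue=∅
  B2: def={w} ue={d}
  B3: def={q,v} ue={q}
  B4: def={v} ue=∅
  B5: def={d} ue=∅
  B6: def={w} ue=∅
  B7: def={s} ue=∅
  B8: def={v} ue=∅
  B9: def={w} ue={s}

Live sets:
  live B0: ∅→{d,s}
  live B1: {d,s}→{d,q,s}
  live B2: {d,q,s}→{q,s}
  live B3: {q}→∅
  live B4: {s}→{s}
  live B5: {s}→{s}
  live B6: {s}→{s}
  live B7: ∅→∅
  live B8: {s}→{s}
  live B9: {s}→∅

Interfere edges:
  d: {q,s,w}
  q: {d,s,w}
  s: {d,q,v,w}
  v: {s}
  w: {d,q,s}

N(d) = ["q", "s", "w"]

Answer: ["q", "s", "w"]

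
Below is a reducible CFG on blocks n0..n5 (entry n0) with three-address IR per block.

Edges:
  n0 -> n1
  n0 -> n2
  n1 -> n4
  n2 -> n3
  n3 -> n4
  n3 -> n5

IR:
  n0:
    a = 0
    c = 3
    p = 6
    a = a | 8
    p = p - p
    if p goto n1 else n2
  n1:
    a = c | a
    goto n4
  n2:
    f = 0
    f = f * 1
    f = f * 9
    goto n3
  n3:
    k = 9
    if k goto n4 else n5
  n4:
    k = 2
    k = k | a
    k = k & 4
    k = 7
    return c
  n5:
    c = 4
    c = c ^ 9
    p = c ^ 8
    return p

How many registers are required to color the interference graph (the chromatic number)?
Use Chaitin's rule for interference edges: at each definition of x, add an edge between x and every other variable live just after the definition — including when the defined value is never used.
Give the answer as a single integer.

Answer: 3

Analysis:
Block summaries:
  n0: {a,c,p} / ∅
  n1: {a} / {a,c}
  n2: {f} / ∅
  n3: {k} / ∅
  n4: {k} / {a,c}
  n5: {c,p} / ∅

Backward fixpoint:
  n0: in=∅ out={a,c}
  n1: in={a,c} out={a,c}
  n2: in={a,c} out={a,c}
  n3: in={a,c} out={a,c}
  n4: in={a,c} out=∅
  n5: in=∅ out=∅

Interfere edges:
  a — {c,f,k,p}
  c — {a,f,k,p}
  f — {a,c}
  k — {a,c}
  p — {a,c}

Chromatic number:
  clique {a,c,f} ⇒ need ≥ 3
  assign a→c0 c→c1 f→c2 k→c2 p→c2 — no edge inside a register ⇒ χ ≤ 3
  χ = 3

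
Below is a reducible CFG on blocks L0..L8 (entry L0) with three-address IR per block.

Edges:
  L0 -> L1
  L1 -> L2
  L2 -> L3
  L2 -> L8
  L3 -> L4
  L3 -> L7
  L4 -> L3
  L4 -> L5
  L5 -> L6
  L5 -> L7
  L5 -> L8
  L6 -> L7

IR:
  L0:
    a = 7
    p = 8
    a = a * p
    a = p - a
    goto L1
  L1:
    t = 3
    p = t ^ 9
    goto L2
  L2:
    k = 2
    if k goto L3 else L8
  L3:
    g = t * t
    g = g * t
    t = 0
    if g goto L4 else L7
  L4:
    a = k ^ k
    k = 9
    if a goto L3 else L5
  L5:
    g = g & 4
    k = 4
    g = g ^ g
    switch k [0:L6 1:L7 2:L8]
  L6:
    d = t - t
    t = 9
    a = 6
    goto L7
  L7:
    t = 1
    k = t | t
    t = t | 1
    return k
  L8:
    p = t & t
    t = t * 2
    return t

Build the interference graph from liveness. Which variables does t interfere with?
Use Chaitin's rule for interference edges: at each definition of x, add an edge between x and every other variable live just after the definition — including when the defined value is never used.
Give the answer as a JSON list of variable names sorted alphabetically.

Per-block:
  L0: {a,p} / ∅
  L1: {p,t} / ∅
  L2: {k} / ∅
  L3: {g,t} / {t}
  L4: {a,k} / {k}
  L5: {g,k} / {g}
  L6: {a,d,t} / {t}
  L7: {k,t} / ∅
  L8: {p,t} / {t}

Backward fixpoint:
  L0 li=∅ lo=∅
  L1 li=∅ lo={t}
  L2 li={t} lo={k,t}
  L3 li={k,t} lo={g,k,t}
  L4 li={g,k,t} lo={g,k,t}
  L5 li={g,t} lo={t}
  L6 li={t} lo=∅
  L7 li=∅ lo=∅
  L8 li={t} lo=∅

Interference:
  a: {g,k,p,t}
  d: ∅
  g: {a,k,t}
  k: {a,g,t}
  p: {a,t}
  t: {a,g,k,p}

N(t) = ["a", "g", "k", "p"]

Answer: ["a", "g", "k", "p"]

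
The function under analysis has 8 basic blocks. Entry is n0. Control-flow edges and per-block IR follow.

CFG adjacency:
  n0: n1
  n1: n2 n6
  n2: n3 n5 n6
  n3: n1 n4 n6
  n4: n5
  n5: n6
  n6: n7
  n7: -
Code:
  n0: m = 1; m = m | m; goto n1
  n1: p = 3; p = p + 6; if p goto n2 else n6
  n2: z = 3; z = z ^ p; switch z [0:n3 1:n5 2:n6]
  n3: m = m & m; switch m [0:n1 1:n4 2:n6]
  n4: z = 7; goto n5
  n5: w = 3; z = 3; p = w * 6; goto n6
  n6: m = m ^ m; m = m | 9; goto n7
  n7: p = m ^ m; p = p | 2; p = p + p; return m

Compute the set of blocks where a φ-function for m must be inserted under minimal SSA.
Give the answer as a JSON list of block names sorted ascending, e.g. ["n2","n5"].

Answer: ["n1", "n5", "n6"]

Analysis:
idom tree: n1←n0 n2←n1 n3←n2 n4←n3 n5←n2 n6←n1 n7←n6
Dom∩ at merges:
  n1: preds {n0,n3}: {n0} ∩ {n0,n1,n2,n3} = {n0}; idom=n0
  n5: preds {n2,n4}: {n0,n1,n2} ∩ {n0,n1,n2,n3,n4} = {n0,n1,n2}; idom=n2
  n6: preds {n1,n2,n3,n5}: {n0,n1} ∩ {n0,n1,n2} ∩ {n0,n1,n2,n3} ∩ {n0,n1,n2,n5} = {n0,n1}; idom=n1

Frontier:
  n1←n0: walk · to n0
  n1←n3: walk n3→n2→n1 to n0
  n5←n2: walk · to n2
  n5←n4: walk n4→n3 to n2
  n6←n1: walk · to n1
  n6←n2: walk n2 to n1
  n6←n3: walk n3→n2 to n1
  n6←n5: walk n5→n2 to n1
  n0: DF=∅
  n1: DF={n1}
  n2: DF={n1,n6}
  n3: DF={n1,n5,n6}
  n4: DF={n5}
  n5: DF={n6}
  n6: DF=∅
  n7: DF=∅

φ for m: defs {n0,n3,n6}
  DF⁺ = {n1,n5,n6}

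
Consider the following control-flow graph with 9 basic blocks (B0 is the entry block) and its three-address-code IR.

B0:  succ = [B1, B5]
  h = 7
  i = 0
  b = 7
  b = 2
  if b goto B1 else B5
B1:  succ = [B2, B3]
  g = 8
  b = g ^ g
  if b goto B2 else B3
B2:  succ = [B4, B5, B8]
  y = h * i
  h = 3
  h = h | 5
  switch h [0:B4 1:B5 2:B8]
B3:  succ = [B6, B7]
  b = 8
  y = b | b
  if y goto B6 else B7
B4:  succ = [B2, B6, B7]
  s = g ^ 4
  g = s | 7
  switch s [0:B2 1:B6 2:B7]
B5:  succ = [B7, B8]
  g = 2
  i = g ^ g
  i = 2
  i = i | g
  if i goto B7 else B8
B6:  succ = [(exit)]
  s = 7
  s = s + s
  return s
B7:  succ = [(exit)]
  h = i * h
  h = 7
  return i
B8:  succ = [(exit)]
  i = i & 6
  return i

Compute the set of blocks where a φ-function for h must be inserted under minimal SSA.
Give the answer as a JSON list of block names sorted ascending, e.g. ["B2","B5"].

idom tree: B1←B0 B2←B1 B3←B1 B4←B2 B5←B0 B6←B1 B7←B0 B8←B0
Dom at joins:
  B2: preds {B1,B4}: {B0,B1} ∩ {B0,B1,B2,B4} = {B0,B1}; idom=B1
  B5: preds {B0,B2}: {B0} ∩ {B0,B1,B2} = {B0}; idom=B0
  B6: preds {B3,B4}: {B0,B1,B3} ∩ {B0,B1,B2,B4} = {B0,B1}; idom=B1
  B7: preds {B3,B4,B5}: {B0,B1,B3} ∩ {B0,B1,B2,B4} ∩ {B0,B5} = {B0}; idom=B0
  B8: preds {B2,B5}: {B0,B1,B2} ∩ {B0,B5} = {B0}; idom=B0

DF derivation:
  B2←B1: walk · to B1
  B2←B4: walk B4→B2 to B1
  B5←B0: walk · to B0
  B5←B2: walk B2→B1 to B0
  B6←B3: walk B3 to B1
  B6←B4: walk B4→B2 to B1
  B7←B3: walk B3→B1 to B0
  B7←B4: walk B4→B2→B1 to B0
  B7←B5: walk B5 to B0
  B8←B2: walk B2→B1 to B0
  B8←B5: walk B5 to B0
  DF(B0)=∅
  DF(B1)={B5,B7,B8}
  DF(B2)={B2,B5,B6,B7,B8}
  DF(B3)={B6,B7}
  DF(B4)={B2,B6,B7}
  DF(B5)={B7,B8}
  DF(B6)=∅
  DF(B7)=∅
  DF(B8)=∅

φ for h: defs {B0,B2,B7}
  DF⁺ = {B2,B5,B6,B7,B8}

Answer: ["B2", "B5", "B6", "B7", "B8"]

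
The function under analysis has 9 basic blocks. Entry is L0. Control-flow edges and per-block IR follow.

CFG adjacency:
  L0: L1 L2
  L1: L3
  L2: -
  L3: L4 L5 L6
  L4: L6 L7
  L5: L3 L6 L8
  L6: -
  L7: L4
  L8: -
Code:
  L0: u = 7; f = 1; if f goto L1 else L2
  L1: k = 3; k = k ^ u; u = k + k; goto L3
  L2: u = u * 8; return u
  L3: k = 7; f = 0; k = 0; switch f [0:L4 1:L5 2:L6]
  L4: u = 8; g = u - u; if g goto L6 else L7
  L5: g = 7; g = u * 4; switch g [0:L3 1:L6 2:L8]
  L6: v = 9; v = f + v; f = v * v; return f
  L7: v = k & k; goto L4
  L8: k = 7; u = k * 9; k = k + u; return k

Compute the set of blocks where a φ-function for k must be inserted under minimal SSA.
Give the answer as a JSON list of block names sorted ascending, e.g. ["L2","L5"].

idom tree: L1←L0 L2←L0 L3←L1 L4←L3 L5←L3 L6←L3 L7←L4 L8←L5
Join-block Dom:
  L3: preds {L1,L5}: {L0,L1} ∩ {L0,L1,L3,L5} = {L0,L1}; idom=L1
  L4: preds {L3,L7}: {L0,L1,L3} ∩ {L0,L1,L3,L4,L7} = {L0,L1,L3}; idom=L3
  L6: preds {L3,L4,L5}: {L0,L1,L3} ∩ {L0,L1,L3,L4} ∩ {L0,L1,L3,L5} = {L0,L1,L3}; idom=L3

DF walk-up:
  L3←L1: walk · to L1
  L3←L5: walk L5→L3 to L1
  L4←L3: walk · to L3
  L4←L7: walk L7→L4 to L3
  L6←L3: walk · to L3
  L6←L4: walk L4 to L3
  L6←L5: walk L5 to L3
  DF(L0)=∅
  DF(L1)=∅
  DF(L2)=∅
  DF(L3)={L3}
  DF(L4)={L4,L6}
  DF(L5)={L3,L6}
  DF(L6)=∅
  DF(L7)={L4}
  DF(L8)=∅

φ for k: defs {L1,L3,L8}
  DF⁺ = {L3}

Answer: ["L3"]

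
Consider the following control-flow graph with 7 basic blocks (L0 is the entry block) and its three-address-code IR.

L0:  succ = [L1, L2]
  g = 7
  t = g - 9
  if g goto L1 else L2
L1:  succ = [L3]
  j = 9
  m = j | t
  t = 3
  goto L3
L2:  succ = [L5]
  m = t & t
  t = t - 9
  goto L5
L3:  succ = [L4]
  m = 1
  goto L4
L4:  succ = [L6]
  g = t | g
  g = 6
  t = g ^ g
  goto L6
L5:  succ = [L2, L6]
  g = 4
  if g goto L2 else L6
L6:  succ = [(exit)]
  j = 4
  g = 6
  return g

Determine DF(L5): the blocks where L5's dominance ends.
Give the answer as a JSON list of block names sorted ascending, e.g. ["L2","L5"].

Answer: ["L2", "L6"]

Working:
idom tree: L1←L0 L2←L0 L3←L1 L4←L3 L5←L2 L6←L0
Join-block Dom:
  L2: preds {L0,L5}: {L0} ∩ {L0,L2,L5} = {L0}; idom=L0
  L6: preds {L4,L5}: {L0,L1,L3,L4} ∩ {L0,L2,L5} = {L0}; idom=L0

DF walk-up:
  L2←L0: walk · to L0
  L2←L5: walk L5→L2 to L0
  L6←L4: walk L4→L3→L1 to L0
  L6←L5: walk L5→L2 to L0
  L0: DF=∅
  L1: DF={L6}
  L2: DF={L2,L6}
  L3: DF={L6}
  L4: DF={L6}
  L5: DF={L2,L6}
  L6: DF=∅

DF(L5) = ["L2", "L6"]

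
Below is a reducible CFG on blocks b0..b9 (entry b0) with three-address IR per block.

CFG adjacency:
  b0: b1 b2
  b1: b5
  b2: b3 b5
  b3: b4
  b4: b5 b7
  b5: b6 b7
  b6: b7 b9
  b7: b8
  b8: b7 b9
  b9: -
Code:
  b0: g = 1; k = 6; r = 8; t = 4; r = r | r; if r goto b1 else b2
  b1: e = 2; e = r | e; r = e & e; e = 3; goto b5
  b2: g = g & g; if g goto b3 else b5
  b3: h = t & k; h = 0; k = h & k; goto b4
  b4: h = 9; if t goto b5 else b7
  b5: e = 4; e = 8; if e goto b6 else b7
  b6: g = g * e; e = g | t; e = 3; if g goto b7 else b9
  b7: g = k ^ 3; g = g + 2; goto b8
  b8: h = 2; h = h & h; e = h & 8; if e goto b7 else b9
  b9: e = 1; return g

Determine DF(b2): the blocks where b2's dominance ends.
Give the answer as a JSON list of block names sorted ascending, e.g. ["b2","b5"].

Answer: ["b5", "b7"]

Derivation:
idom tree: b1←b0 b2←b0 b3←b2 b4←b3 b5←b0 b6←b5 b7←b0 b8←b7 b9←b0
Dom∩ at merges:
  b5: preds {b1,b2,b4}: {b0,b1} ∩ {b0,b2} ∩ {b0,b2,b3,b4} = {b0}; idom=b0
  b7: preds {b4,b5,b6,b8}: {b0,b2,b3,b4} ∩ {b0,b5} ∩ {b0,b5,b6} ∩ {b0,b7,b8} = {b0}; idom=b0
  b9: preds {b6,b8}: {b0,b5,b6} ∩ {b0,b7,b8} = {b0}; idom=b0

Frontier:
  join b5 pred b1: b1 stop@b0
  join b5 pred b2: b2 stop@b0
  join b5 pred b4: b4→b3→b2 stop@b0
  join b7 pred b4: b4→b3→b2 stop@b0
  join b7 pred b5: b5 stop@b0
  join b7 pred b6: b6→b5 stop@b0
  join b7 pred b8: b8→b7 stop@b0
  join b9 pred b6: b6→b5 stop@b0
  join b9 pred b8: b8→b7 stop@b0
  b0 → ∅
  b1 → {b5}
  b2 → {b5,b7}
  b3 → {b5,b7}
  b4 → {b5,b7}
  b5 → {b7,b9}
  b6 → {b7,b9}
  b7 → {b7,b9}
  b8 → {b7,b9}
  b9 → ∅

DF(b2) = ["b5", "b7"]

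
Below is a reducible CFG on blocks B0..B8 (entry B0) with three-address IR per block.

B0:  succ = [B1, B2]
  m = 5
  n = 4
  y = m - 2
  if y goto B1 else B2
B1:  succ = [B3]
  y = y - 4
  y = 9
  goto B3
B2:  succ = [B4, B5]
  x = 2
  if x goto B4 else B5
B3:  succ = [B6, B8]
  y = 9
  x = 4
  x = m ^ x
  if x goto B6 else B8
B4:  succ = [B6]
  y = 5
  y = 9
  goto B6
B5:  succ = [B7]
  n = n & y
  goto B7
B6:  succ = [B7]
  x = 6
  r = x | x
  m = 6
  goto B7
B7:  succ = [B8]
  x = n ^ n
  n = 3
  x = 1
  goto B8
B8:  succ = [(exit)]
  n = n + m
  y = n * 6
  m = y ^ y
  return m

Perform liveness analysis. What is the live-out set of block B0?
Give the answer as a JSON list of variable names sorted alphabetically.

Per-block:
  B0: def={m,n,y} ue=∅
  B1: def={y} ue={y}
  B2: def={x} ue=∅
  B3: def={x,y} ue={m}
  B4: def={y} ue=∅
  B5: def={n} ue={n,y}
  B6: def={m,r,x} ue=∅
  B7: def={n,x} ue={n}
  B8: def={m,n,y} ue={m,n}

Live sets:
  B0 li=∅ lo={m,n,y}
  B1 li={m,n,y} lo={m,n}
  B2 li={m,n,y} lo={m,n,y}
  B3 li={m,n} lo={m,n}
  B4 li={n} lo={n}
  B5 li={m,n,y} lo={m,n}
  B6 li={n} lo={m,n}
  B7 li={m,n} lo={m,n}
  B8 li={m,n} lo=∅

live-out(B0) = ["m", "n", "y"]

Answer: ["m", "n", "y"]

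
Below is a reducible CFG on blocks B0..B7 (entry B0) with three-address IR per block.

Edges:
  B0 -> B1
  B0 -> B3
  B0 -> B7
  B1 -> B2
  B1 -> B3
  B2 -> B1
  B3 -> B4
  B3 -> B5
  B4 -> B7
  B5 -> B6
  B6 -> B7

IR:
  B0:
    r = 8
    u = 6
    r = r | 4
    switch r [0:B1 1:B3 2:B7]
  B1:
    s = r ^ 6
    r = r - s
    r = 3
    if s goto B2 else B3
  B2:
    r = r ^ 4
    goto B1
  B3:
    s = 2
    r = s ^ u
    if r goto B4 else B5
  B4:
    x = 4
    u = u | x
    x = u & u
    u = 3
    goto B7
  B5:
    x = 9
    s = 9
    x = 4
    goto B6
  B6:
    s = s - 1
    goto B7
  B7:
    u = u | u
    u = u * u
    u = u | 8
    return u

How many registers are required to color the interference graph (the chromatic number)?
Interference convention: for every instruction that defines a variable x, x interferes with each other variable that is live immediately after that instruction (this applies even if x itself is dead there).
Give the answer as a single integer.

Answer: 3

Derivation:
Per-block:
  B0: def={r,u} ue=∅
  B1: def={r,s} ue={r}
  B2: def={r} ue={r}
  B3: def={r,s} ue={u}
  B4: def={u,x} ue={u}
  B5: def={s,x} ue=∅
  B6: def={s} ue={s}
  B7: def={u} ue={u}

Liveness:
  B0 li=∅ lo={r,u}
  B1 li={r,u} lo={r,u}
  B2 li={r,u} lo={r,u}
  B3 li={u} lo={u}
  B4 li={u} lo={u}
  B5 li={u} lo={s,u}
  B6 li={s,u} lo={u}
  B7 li={u} lo=∅

Interference:
  r↔{s,u}
  s↔{r,u,x}
  u↔{r,s,x}
  x↔{s,u}

Colouring:
  lower bound: {r,s,u} mutually conflict ⇒ χ ≥ 3
  assign r→R2 s→R0 u→R1 x→R2 — no edge inside a register ⇒ χ ≤ 3
  χ = 3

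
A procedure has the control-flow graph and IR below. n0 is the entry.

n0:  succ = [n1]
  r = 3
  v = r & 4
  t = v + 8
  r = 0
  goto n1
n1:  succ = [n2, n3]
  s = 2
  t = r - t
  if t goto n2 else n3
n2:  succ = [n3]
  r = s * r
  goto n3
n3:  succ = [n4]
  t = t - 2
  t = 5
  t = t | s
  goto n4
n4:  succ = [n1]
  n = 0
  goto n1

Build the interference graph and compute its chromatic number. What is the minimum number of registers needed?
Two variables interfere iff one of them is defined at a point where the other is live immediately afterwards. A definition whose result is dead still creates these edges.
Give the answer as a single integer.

Per-block:
  n0 def {r,t,v} use ∅
  n1 def {s,t} use {r,t}
  n2 def {r} use {r,s}
  n3 def {t} use {s,t}
  n4 def {n} use ∅

Live sets:
  live n0: ∅→{r,t}
  live n1: {r,t}→{r,s,t}
  live n2: {r,s,t}→{r,s,t}
  live n3: {r,s,t}→{r,t}
  live n4: {r,t}→{r,t}

Interfere edges:
  n↔{r,t}
  r↔{n,s,t}
  s↔{r,t}
  t↔{n,r,s}
  v↔∅

Colouring:
  lower bound: {n,r,t} mutually conflict ⇒ χ ≥ 3
  3-colouring: R0={r,v}  R1={t}  R2={n,s}
  χ = 3

Answer: 3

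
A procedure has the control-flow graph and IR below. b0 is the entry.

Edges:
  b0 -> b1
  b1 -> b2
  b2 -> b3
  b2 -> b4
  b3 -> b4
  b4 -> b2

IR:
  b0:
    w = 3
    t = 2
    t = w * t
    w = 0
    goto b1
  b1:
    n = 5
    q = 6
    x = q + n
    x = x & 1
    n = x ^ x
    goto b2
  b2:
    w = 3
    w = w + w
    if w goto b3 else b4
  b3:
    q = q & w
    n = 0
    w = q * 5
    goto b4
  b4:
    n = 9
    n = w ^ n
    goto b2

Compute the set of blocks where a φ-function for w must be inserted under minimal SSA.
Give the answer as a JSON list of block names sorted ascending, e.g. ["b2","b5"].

Answer: ["b2", "b4"]

Analysis:
idom tree: b1←b0 b2←b1 b3←b2 b4←b2
Dom∩ at merges:
  b2: preds {b1,b4}: {b0,b1} ∩ {b0,b1,b2,b4} = {b0,b1}; idom=b1
  b4: preds {b2,b3}: {b0,b1,b2} ∩ {b0,b1,b2,b3} = {b0,b1,b2}; idom=b2

Frontier:
  b2←b1: walk · to b1
  b2←b4: walk b4→b2 to b1
  b4←b2: walk · to b2
  b4←b3: walk b3 to b2
  DF(b0)=∅
  DF(b1)=∅
  DF(b2)={b2}
  DF(b3)={b4}
  DF(b4)={b2}

φ for w: defs {b0,b2,b3}
  DF⁺ = {b2,b4}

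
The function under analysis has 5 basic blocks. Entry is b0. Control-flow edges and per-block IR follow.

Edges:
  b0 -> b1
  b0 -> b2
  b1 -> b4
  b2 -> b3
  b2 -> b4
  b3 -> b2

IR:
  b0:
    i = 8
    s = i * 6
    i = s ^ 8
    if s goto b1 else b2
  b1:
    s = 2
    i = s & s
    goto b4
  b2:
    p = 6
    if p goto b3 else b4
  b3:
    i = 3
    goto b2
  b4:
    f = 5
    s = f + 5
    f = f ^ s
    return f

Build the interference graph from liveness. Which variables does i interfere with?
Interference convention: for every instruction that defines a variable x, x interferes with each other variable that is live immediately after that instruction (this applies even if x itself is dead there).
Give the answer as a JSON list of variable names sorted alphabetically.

Per-block:
  b0: {i,s} / ∅
  b1: {i,s} / ∅
  b2: {p} / ∅
  b3: {i} / ∅
  b4: {f,s} / ∅

Live sets:
  b0 li=∅ lo=∅
  b1 li=∅ lo=∅
  b2 li=∅ lo=∅
  b3 li=∅ lo=∅
  b4 li=∅ lo=∅

Interfere edges:
  f — {s}
  i — {s}
  p — ∅
  s — {f,i}

N(i) = ["s"]

Answer: ["s"]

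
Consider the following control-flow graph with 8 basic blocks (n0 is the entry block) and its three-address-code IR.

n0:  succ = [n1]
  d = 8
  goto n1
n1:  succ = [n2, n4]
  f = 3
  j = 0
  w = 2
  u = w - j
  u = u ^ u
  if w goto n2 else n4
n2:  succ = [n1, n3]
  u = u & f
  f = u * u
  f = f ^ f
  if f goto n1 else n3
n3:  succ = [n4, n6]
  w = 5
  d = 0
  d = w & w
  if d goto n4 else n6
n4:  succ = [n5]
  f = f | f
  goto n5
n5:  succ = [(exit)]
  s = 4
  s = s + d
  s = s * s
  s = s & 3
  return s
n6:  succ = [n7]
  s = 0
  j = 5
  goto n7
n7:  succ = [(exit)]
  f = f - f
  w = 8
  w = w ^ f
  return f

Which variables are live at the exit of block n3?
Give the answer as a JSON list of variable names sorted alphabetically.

def/use:
  n0 def {d} use ∅
  n1 def {f,j,u,w} use ∅
  n2 def {f,u} use {f,u}
  n3 def {d,w} use ∅
  n4 def {f} use {f}
  n5 def {s} use {d}
  n6 def {j,s} use ∅
  n7 def {f,w} use {f}

Liveness:
  n0: in=∅ out={d}
  n1: in={d} out={d,f,u}
  n2: in={d,f,u} out={d,f}
  n3: in={f} out={d,f}
  n4: in={d,f} out={d}
  n5: in={d} out=∅
  n6: in={f} out={f}
  n7: in={f} out=∅

live-out(n3) = ["d", "f"]

Answer: ["d", "f"]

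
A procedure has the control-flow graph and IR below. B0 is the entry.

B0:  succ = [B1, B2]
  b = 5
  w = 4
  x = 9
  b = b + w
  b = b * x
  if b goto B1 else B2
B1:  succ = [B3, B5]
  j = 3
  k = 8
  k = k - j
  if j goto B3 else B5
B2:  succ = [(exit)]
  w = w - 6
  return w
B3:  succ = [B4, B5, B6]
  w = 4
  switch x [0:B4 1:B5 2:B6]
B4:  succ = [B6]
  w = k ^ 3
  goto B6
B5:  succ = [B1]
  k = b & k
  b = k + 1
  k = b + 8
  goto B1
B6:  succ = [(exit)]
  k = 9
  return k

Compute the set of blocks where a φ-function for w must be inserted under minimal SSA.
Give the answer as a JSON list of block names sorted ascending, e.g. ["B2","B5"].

Answer: ["B1", "B5", "B6"]

Working:
idom tree: B1←B0 B2←B0 B3←B1 B4←B3 B5←B1 B6←B3
Dom∩ at merges:
  B1: preds {B0,B5}: {B0} ∩ {B0,B1,B5} = {B0}; idom=B0
  B5: preds {B1,B3}: {B0,B1} ∩ {B0,B1,B3} = {B0,B1}; idom=B1
  B6: preds {B3,B4}: {B0,B1,B3} ∩ {B0,B1,B3,B4} = {B0,B1,B3}; idom=B3

Frontier:
  join B1 pred B0: · stop@B0
  join B1 pred B5: B5→B1 stop@B0
  join B5 pred B1: · stop@B1
  join B5 pred B3: B3 stop@B1
  join B6 pred B3: · stop@B3
  join B6 pred B4: B4 stop@B3
  B0: DF=∅
  B1: DF={B1}
  B2: DF=∅
  B3: DF={B5}
  B4: DF={B6}
  B5: DF={B1}
  B6: DF=∅

φ for w: defs {B0,B2,B3,B4}
  DF⁺ = {B1,B5,B6}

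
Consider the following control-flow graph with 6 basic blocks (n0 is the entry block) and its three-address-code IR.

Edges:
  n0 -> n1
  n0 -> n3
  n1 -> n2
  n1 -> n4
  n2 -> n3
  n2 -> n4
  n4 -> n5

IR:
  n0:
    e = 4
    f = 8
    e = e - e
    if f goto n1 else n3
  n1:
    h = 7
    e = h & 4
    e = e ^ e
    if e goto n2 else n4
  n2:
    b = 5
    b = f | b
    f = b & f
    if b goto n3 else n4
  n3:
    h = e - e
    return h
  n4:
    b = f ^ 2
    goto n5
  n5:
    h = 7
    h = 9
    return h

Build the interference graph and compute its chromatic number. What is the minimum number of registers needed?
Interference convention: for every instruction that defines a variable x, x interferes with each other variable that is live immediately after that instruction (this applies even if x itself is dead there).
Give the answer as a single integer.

Per-block:
  n0: def={e,f} ue=∅
  n1: def={e,h} ue=∅
  n2: def={b,f} ue={f}
  n3: def={h} ue={e}
  n4: def={b} ue={f}
  n5: def={h} ue=∅

Backward fixpoint:
  n0 li=∅ lo={e,f}
  n1 li={f} lo={e,f}
  n2 li={e,f} lo={e,f}
  n3 li={e} lo=∅
  n4 li={f} lo=∅
  n5 li=∅ lo=∅

Interference:
  b — {e,f}
  e — {b,f}
  f — {b,e,h}
  h — {f}

Colouring:
  lower bound: {b,e,f} mutually conflict ⇒ χ ≥ 3
  assign b→r1 e→r2 f→r0 h→r1 — no edge inside a register ⇒ χ ≤ 3
  χ = 3

Answer: 3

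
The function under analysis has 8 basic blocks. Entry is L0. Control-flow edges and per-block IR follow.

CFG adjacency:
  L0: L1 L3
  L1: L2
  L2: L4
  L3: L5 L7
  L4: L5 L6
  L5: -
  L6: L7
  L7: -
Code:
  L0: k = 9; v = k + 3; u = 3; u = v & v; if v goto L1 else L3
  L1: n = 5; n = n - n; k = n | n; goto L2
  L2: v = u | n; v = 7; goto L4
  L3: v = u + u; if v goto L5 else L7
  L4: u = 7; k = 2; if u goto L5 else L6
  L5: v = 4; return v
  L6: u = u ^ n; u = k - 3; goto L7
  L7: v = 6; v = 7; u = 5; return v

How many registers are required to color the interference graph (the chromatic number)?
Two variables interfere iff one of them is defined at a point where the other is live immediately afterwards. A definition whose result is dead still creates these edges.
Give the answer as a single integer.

Answer: 3

Derivation:
def/use:
  L0: def={k,u,v} ue=∅
  L1: def={k,n} ue=∅
  L2: def={v} ue={n,u}
  L3: def={v} ue={u}
  L4: def={k,u} ue=∅
  L5: def={v} ue=∅
  L6: def={u} ue={k,n,u}
  L7: def={u,v} ue=∅

Liveness:
  L0 li=∅ lo={u}
  L1 li={u} lo={n,u}
  L2 li={n,u} lo={n}
  L3 li={u} lo=∅
  L4 li={n} lo={k,n,u}
  L5 li=∅ lo=∅
  L6 li={k,n,u} lo=∅
  L7 li=∅ lo=∅

Interference:
  k — {n,u}
  n — {k,u,v}
  u — {k,n,v}
  v — {n,u}

Registers:
  clique {k,n,u} ⇒ need ≥ 3
  3-colouring: r0={n}  r1={u}  r2={k,v}
  χ = 3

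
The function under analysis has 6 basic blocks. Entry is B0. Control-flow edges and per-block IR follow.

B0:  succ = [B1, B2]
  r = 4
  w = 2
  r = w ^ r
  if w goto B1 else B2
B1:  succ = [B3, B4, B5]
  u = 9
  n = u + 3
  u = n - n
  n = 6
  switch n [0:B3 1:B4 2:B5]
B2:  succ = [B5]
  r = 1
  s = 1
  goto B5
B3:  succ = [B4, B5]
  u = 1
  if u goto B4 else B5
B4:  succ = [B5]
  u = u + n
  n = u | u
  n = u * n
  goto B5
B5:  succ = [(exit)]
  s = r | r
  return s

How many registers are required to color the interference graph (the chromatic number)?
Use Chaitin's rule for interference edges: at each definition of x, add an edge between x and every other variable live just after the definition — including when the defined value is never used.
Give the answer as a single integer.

Per-block:
  B0: def={r,w} ue=∅
  B1: def={n,u} ue=∅
  B2: def={r,s} ue=∅
  B3: def={u} ue=∅
  B4: def={n,u} ue={n,u}
  B5: def={s} ue={r}

Backward fixpoint:
  B0 li=∅ lo={r}
  B1 li={r} lo={n,r,u}
  B2 li=∅ lo={r}
  B3 li={n,r} lo={n,r,u}
  B4 li={n,r,u} lo={r}
  B5 li={r} lo=∅

Interfere edges:
  n: {r,u}
  r: {n,s,u,w}
  s: {r}
  u: {n,r}
  w: {r}

Registers:
  clique {n,r,u} ⇒ need ≥ 3
  assign n→R1 r→R0 s→R1 u→R2 w→R1 — no edge inside a register ⇒ χ ≤ 3
  χ = 3

Answer: 3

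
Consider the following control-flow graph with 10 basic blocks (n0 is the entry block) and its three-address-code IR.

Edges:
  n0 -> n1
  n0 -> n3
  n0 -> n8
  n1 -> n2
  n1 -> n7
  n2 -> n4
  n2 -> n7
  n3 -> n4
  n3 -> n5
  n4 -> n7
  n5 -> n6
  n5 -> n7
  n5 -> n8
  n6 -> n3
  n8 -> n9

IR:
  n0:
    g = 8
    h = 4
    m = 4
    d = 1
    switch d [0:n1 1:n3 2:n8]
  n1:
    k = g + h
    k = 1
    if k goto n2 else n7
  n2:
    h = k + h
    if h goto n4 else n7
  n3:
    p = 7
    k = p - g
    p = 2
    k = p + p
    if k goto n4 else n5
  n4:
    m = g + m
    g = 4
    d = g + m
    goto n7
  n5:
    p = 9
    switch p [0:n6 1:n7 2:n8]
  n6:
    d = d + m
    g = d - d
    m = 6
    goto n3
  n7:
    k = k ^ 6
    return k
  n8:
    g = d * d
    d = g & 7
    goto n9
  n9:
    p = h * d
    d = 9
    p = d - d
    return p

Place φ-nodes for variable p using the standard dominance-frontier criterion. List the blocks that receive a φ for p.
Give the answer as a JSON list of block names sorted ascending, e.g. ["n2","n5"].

idom tree: n1←n0 n2←n1 n3←n0 n4←n0 n5←n3 n6←n5 n7←n0 n8←n0 n9←n8
Dom at joins:
  n3: preds {n0,n6}: {n0} ∩ {n0,n3,n5,n6} = {n0}; idom=n0
  n4: preds {n2,n3}: {n0,n1,n2} ∩ {n0,n3} = {n0}; idom=n0
  n7: preds {n1,n2,n4,n5}: {n0,n1} ∩ {n0,n1,n2} ∩ {n0,n4} ∩ {n0,n3,n5} = {n0}; idom=n0
  n8: preds {n0,n5}: {n0} ∩ {n0,n3,n5} = {n0}; idom=n0

DF walk-up:
  n3←n0: walk · to n0
  n3←n6: walk n6→n5→n3 to n0
  n4←n2: walk n2→n1 to n0
  n4←n3: walk n3 to n0
  n7←n1: walk n1 to n0
  n7←n2: walk n2→n1 to n0
  n7←n4: walk n4 to n0
  n7←n5: walk n5→n3 to n0
  n8←n0: walk · to n0
  n8←n5: walk n5→n3 to n0
  n0 → ∅
  n1 → {n4,n7}
  n2 → {n4,n7}
  n3 → {n3,n4,n7,n8}
  n4 → {n7}
  n5 → {n3,n7,n8}
  n6 → {n3}
  n7 → ∅
  n8 → ∅
  n9 → ∅

φ for p: defs {n3,n5,n9}
  DF⁺ = {n3,n4,n7,n8}

Answer: ["n3", "n4", "n7", "n8"]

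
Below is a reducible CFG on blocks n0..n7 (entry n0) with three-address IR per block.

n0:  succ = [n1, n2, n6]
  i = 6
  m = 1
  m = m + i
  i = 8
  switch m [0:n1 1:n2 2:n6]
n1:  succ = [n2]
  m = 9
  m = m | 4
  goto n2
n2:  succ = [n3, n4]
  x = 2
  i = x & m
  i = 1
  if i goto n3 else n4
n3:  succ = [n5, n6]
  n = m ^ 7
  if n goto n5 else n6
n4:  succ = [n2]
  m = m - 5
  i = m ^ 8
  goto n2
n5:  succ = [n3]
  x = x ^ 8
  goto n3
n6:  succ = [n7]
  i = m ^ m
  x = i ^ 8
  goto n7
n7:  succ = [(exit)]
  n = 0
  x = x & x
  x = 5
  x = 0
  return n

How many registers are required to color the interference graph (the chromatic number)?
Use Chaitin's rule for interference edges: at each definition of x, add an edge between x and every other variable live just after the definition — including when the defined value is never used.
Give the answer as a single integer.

Block summaries:
  n0: {i,m} / ∅
  n1: {m} / ∅
  n2: {i,x} / {m}
  n3: {n} / {m}
  n4: {i,m} / {m}
  n5: {x} / {x}
  n6: {i,x} / {m}
  n7: {n,x} / {x}

Liveness:
  live n0: ∅→{m}
  live n1: ∅→{m}
  live n2: {m}→{m,x}
  live n3: {m,x}→{m,x}
  live n4: {m}→{m}
  live n5: {m,x}→{m,x}
  live n6: {m}→{x}
  live n7: {x}→∅

Interfere edges:
  i↔{m,x}
  m↔{i,n,x}
  n↔{m,x}
  x↔{i,m,n}

Registers:
  clique {i,m,x} ⇒ need ≥ 3
  3-colouring: c0={m}  c1={x}  c2={i,n}
  χ = 3

Answer: 3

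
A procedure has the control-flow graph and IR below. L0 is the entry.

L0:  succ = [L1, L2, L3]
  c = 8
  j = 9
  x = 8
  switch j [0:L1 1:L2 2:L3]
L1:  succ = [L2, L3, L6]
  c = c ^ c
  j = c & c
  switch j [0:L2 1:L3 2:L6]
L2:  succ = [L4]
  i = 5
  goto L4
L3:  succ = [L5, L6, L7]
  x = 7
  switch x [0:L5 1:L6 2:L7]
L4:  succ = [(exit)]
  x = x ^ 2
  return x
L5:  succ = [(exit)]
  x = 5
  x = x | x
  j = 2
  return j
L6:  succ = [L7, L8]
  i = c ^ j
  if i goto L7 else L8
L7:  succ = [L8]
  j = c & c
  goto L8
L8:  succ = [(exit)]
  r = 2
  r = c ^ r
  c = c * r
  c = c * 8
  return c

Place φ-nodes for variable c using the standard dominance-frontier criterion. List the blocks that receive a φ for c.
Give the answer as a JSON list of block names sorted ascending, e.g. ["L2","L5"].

idom tree: L1←L0 L2←L0 L3←L0 L4←L2 L5←L3 L6←L0 L7←L0 L8←L0
Dom∩ at merges:
  L2: preds {L0,L1}: {L0} ∩ {L0,L1} = {L0}; idom=L0
  L3: preds {L0,L1}: {L0} ∩ {L0,L1} = {L0}; idom=L0
  L6: preds {L1,L3}: {L0,L1} ∩ {L0,L3} = {L0}; idom=L0
  L7: preds {L3,L6}: {L0,L3} ∩ {L0,L6} = {L0}; idom=L0
  L8: preds {L6,L7}: {L0,L6} ∩ {L0,L7} = {L0}; idom=L0

DF derivation:
  join L2 pred L0: · stop@L0
  join L2 pred L1: L1 stop@L0
  join L3 pred L0: · stop@L0
  join L3 pred L1: L1 stop@L0
  join L6 pred L1: L1 stop@L0
  join L6 pred L3: L3 stop@L0
  join L7 pred L3: L3 stop@L0
  join L7 pred L6: L6 stop@L0
  join L8 pred L6: L6 stop@L0
  join L8 pred L7: L7 stop@L0
  L0: DF=∅
  L1: DF={L2,L3,L6}
  L2: DF=∅
  L3: DF={L6,L7}
  L4: DF=∅
  L5: DF=∅
  L6: DF={L7,L8}
  L7: DF={L8}
  L8: DF=∅

φ for c: defs {L0,L1,L8}
  DF⁺ = {L2,L3,L6,L7,L8}

Answer: ["L2", "L3", "L6", "L7", "L8"]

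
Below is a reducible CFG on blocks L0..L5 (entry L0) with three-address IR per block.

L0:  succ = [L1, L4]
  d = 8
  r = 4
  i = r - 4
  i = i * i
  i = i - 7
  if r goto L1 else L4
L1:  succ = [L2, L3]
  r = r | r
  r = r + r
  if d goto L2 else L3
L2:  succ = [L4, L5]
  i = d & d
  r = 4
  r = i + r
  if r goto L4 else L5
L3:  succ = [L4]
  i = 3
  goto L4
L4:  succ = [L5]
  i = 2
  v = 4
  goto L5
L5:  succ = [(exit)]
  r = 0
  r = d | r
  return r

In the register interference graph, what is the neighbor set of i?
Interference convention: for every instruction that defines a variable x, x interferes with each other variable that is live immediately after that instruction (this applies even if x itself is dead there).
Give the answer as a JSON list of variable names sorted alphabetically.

Block summaries:
  L0 def {d,i,r} use ∅
  L1 def {r} use {d,r}
  L2 def {i,r} use {d}
  L3 def {i} use ∅
  L4 def {i,v} use ∅
  L5 def {r} use {d}

Live sets:
  L0 li=∅ lo={d,r}
  L1 li={d,r} lo={d}
  L2 li={d} lo={d}
  L3 li={d} lo={d}
  L4 li={d} lo={d}
  L5 li={d} lo=∅

Interference:
  d↔{i,r,v}
  i↔{d,r}
  r↔{d,i}
  v↔{d}

N(i) = ["d", "r"]

Answer: ["d", "r"]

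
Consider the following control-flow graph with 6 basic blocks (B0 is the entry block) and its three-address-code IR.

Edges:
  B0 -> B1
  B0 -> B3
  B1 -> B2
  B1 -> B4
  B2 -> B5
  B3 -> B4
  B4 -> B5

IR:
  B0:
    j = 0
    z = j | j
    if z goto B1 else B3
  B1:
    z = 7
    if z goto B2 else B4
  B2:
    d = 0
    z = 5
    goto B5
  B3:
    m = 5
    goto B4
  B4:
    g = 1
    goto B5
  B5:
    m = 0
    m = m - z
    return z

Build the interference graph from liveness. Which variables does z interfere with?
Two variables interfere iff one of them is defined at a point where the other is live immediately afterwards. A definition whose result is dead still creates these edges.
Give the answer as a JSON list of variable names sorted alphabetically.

Block summaries:
  B0: {j,z} / ∅
  B1: {z} / ∅
  B2: {d,z} / ∅
  B3: {m} / ∅
  B4: {g} / ∅
  B5: {m} / {z}

Liveness:
  live B0: ∅→{z}
  live B1: ∅→{z}
  live B2: ∅→{z}
  live B3: {z}→{z}
  live B4: {z}→{z}
  live B5: {z}→∅

Interference:
  d — ∅
  g — {z}
  j — ∅
  m — {z}
  z — {g,m}

N(z) = ["g", "m"]

Answer: ["g", "m"]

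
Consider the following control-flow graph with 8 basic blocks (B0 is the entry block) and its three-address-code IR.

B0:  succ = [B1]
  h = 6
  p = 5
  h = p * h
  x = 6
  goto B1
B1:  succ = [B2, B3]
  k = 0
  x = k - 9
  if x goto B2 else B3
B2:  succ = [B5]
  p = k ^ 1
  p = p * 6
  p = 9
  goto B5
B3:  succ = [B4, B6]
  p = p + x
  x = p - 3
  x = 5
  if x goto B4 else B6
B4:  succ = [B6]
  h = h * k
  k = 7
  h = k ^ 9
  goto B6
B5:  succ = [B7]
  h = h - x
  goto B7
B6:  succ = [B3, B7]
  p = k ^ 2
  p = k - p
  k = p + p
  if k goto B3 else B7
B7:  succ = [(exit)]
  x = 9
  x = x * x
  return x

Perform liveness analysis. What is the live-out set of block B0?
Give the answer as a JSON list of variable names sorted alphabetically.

Block summaries:
  B0: def={h,p,x} ue=∅
  B1: def={k,x} ue=∅
  B2: def={p} ue={k}
  B3: def={p,x} ue={p,x}
  B4: def={h,k} ue={h,k}
  B5: def={h} ue={h,x}
  B6: def={k,p} ue={k}
  B7: def={x} ue=∅

Live sets:
  B0 li=∅ lo={h,p}
  B1 li={h,p} lo={h,k,p,x}
  B2 li={h,k,x} lo={h,x}
  B3 li={h,k,p,x} lo={h,k,x}
  B4 li={h,k,x} lo={h,k,x}
  B5 li={h,x} lo=∅
  B6 li={h,k,x} lo={h,k,p,x}
  B7 li=∅ lo=∅

live-out(B0) = ["h", "p"]

Answer: ["h", "p"]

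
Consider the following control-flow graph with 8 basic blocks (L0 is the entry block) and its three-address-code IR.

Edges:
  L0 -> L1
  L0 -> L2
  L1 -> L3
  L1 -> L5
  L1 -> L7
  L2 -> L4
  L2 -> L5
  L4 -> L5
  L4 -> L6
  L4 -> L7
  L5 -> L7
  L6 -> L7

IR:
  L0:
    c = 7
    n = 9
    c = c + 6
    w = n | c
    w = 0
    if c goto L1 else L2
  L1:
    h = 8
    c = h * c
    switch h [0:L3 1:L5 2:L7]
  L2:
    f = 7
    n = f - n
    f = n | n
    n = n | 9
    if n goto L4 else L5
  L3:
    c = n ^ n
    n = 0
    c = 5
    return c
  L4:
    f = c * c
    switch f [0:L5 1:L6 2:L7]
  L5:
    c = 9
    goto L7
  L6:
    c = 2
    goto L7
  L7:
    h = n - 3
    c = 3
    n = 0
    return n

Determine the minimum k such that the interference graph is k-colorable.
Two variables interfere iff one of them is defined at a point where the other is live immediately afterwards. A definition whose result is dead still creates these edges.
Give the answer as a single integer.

Answer: 3

Analysis:
def/use:
  L0 def {c,n,w} use ∅
  L1 def {c,h} use {c}
  L2 def {f,n} use {n}
  L3 def {c,n} use {n}
  L4 def {f} use {c}
  L5 def {c} use ∅
  L6 def {c} use ∅
  L7 def {c,h,n} use {n}

Backward fixpoint:
  live L0: ∅→{c,n}
  live L1: {c,n}→{n}
  live L2: {c,n}→{c,n}
  live L3: {n}→∅
  live L4: {c,n}→{n}
  live L5: {n}→{n}
  live L6: {n}→{n}
  live L7: {n}→∅

Conflict graph:
  c↔{f,h,n,w}
  f↔{c,n}
  h↔{c,n}
  n↔{c,f,h,w}
  w↔{c,n}

Colouring:
  lower bound: {c,f,n} mutually conflict ⇒ χ ≥ 3
  assign c→c0 f→c2 h→c2 n→c1 w→c2 — no edge inside a register ⇒ χ ≤ 3
  χ = 3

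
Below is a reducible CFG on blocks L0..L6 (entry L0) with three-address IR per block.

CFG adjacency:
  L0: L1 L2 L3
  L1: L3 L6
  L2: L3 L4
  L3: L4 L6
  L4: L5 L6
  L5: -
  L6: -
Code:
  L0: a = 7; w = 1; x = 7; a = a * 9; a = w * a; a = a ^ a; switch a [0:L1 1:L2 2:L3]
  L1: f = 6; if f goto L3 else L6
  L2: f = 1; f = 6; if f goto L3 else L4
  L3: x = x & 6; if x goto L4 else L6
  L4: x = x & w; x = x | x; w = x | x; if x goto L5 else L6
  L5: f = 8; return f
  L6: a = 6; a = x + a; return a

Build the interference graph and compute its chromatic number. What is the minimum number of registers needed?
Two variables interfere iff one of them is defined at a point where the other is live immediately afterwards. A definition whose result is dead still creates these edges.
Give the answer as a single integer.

Block summaries:
  L0: def={a,w,x} ue=∅
  L1: def={f} ue=∅
  L2: def={f} ue=∅
  L3: def={x} ue={x}
  L4: def={w,x} ue={w,x}
  L5: def={f} ue=∅
  L6: def={a} ue={x}

Live sets:
  L0: in=∅ out={w,x}
  L1: in={w,x} out={w,x}
  L2: in={w,x} out={w,x}
  L3: in={w,x} out={w,x}
  L4: in={w,x} out={x}
  L5: in=∅ out=∅
  L6: in={x} out=∅

Interference:
  a — {w,x}
  f — {w,x}
  w — {a,f,x}
  x — {a,f,w}

Colouring:
  clique {a,w,x} ⇒ need ≥ 3
  assign a→R2 f→R2 w→R0 x→R1 — no edge inside a register ⇒ χ ≤ 3
  χ = 3

Answer: 3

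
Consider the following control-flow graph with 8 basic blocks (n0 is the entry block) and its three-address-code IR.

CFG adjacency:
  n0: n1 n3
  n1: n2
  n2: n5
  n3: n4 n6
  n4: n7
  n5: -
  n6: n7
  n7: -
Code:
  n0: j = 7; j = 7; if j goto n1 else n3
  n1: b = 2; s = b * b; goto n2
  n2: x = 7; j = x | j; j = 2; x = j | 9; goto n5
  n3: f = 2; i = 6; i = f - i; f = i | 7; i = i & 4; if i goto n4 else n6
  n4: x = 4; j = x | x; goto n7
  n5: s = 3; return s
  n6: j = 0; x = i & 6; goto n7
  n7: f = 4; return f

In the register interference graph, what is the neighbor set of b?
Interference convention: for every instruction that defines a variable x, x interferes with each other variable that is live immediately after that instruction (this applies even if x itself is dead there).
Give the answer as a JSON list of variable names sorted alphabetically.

Per-block:
  n0: def={j} ue=∅
  n1: def={b,s} ue=∅
  n2: def={j,x} ue={j}
  n3: def={f,i} ue=∅
  n4: def={j,x} ue=∅
  n5: def={s} ue=∅
  n6: def={j,x} ue={i}
  n7: def={f} ue=∅

Liveness:
  n0 li=∅ lo={j}
  n1 li={j} lo={j}
  n2 li={j} lo=∅
  n3 li=∅ lo={i}
  n4 li=∅ lo=∅
  n5 li=∅ lo=∅
  n6 li={i} lo=∅
  n7 li=∅ lo=∅

Interfere edges:
  b: {j}
  f: {i}
  i: {f,j}
  j: {b,i,s,x}
  s: {j}
  x: {j}

N(b) = ["j"]

Answer: ["j"]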